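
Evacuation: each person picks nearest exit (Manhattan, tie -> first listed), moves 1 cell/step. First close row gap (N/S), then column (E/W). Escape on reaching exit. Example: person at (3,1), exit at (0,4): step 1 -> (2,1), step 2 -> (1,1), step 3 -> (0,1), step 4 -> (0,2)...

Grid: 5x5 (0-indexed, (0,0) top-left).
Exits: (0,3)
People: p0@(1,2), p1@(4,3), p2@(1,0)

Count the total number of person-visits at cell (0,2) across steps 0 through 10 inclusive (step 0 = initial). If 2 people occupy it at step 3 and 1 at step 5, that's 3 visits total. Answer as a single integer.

Step 0: p0@(1,2) p1@(4,3) p2@(1,0) -> at (0,2): 0 [-], cum=0
Step 1: p0@(0,2) p1@(3,3) p2@(0,0) -> at (0,2): 1 [p0], cum=1
Step 2: p0@ESC p1@(2,3) p2@(0,1) -> at (0,2): 0 [-], cum=1
Step 3: p0@ESC p1@(1,3) p2@(0,2) -> at (0,2): 1 [p2], cum=2
Step 4: p0@ESC p1@ESC p2@ESC -> at (0,2): 0 [-], cum=2
Total visits = 2

Answer: 2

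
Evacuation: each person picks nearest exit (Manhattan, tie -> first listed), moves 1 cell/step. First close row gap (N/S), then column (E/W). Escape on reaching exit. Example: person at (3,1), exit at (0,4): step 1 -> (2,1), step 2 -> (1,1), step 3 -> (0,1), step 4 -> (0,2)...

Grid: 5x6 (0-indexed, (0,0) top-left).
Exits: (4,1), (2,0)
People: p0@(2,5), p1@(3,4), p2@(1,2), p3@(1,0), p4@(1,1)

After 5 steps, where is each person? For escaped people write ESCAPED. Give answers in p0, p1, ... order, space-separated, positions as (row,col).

Step 1: p0:(2,5)->(2,4) | p1:(3,4)->(4,4) | p2:(1,2)->(2,2) | p3:(1,0)->(2,0)->EXIT | p4:(1,1)->(2,1)
Step 2: p0:(2,4)->(2,3) | p1:(4,4)->(4,3) | p2:(2,2)->(2,1) | p3:escaped | p4:(2,1)->(2,0)->EXIT
Step 3: p0:(2,3)->(2,2) | p1:(4,3)->(4,2) | p2:(2,1)->(2,0)->EXIT | p3:escaped | p4:escaped
Step 4: p0:(2,2)->(2,1) | p1:(4,2)->(4,1)->EXIT | p2:escaped | p3:escaped | p4:escaped
Step 5: p0:(2,1)->(2,0)->EXIT | p1:escaped | p2:escaped | p3:escaped | p4:escaped

ESCAPED ESCAPED ESCAPED ESCAPED ESCAPED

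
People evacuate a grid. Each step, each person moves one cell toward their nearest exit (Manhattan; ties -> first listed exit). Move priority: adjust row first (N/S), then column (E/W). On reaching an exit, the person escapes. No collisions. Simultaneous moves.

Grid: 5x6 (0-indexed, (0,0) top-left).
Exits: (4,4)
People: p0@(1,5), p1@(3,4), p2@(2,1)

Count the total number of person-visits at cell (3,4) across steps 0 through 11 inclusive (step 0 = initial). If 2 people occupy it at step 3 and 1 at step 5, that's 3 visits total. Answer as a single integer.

Step 0: p0@(1,5) p1@(3,4) p2@(2,1) -> at (3,4): 1 [p1], cum=1
Step 1: p0@(2,5) p1@ESC p2@(3,1) -> at (3,4): 0 [-], cum=1
Step 2: p0@(3,5) p1@ESC p2@(4,1) -> at (3,4): 0 [-], cum=1
Step 3: p0@(4,5) p1@ESC p2@(4,2) -> at (3,4): 0 [-], cum=1
Step 4: p0@ESC p1@ESC p2@(4,3) -> at (3,4): 0 [-], cum=1
Step 5: p0@ESC p1@ESC p2@ESC -> at (3,4): 0 [-], cum=1
Total visits = 1

Answer: 1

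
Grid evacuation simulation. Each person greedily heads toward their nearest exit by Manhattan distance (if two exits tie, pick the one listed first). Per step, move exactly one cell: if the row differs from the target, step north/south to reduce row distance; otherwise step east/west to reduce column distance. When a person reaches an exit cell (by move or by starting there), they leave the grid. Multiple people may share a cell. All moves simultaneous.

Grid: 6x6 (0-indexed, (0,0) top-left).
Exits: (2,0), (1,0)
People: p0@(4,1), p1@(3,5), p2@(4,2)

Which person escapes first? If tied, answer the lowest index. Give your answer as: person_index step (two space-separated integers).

Answer: 0 3

Derivation:
Step 1: p0:(4,1)->(3,1) | p1:(3,5)->(2,5) | p2:(4,2)->(3,2)
Step 2: p0:(3,1)->(2,1) | p1:(2,5)->(2,4) | p2:(3,2)->(2,2)
Step 3: p0:(2,1)->(2,0)->EXIT | p1:(2,4)->(2,3) | p2:(2,2)->(2,1)
Step 4: p0:escaped | p1:(2,3)->(2,2) | p2:(2,1)->(2,0)->EXIT
Step 5: p0:escaped | p1:(2,2)->(2,1) | p2:escaped
Step 6: p0:escaped | p1:(2,1)->(2,0)->EXIT | p2:escaped
Exit steps: [3, 6, 4]
First to escape: p0 at step 3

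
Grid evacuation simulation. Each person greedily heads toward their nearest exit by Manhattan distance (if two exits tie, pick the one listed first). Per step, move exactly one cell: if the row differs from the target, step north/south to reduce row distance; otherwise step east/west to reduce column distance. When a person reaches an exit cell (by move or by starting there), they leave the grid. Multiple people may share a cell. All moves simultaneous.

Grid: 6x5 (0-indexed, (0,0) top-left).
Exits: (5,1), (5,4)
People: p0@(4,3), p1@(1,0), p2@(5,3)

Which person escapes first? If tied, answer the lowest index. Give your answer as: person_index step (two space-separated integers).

Step 1: p0:(4,3)->(5,3) | p1:(1,0)->(2,0) | p2:(5,3)->(5,4)->EXIT
Step 2: p0:(5,3)->(5,4)->EXIT | p1:(2,0)->(3,0) | p2:escaped
Step 3: p0:escaped | p1:(3,0)->(4,0) | p2:escaped
Step 4: p0:escaped | p1:(4,0)->(5,0) | p2:escaped
Step 5: p0:escaped | p1:(5,0)->(5,1)->EXIT | p2:escaped
Exit steps: [2, 5, 1]
First to escape: p2 at step 1

Answer: 2 1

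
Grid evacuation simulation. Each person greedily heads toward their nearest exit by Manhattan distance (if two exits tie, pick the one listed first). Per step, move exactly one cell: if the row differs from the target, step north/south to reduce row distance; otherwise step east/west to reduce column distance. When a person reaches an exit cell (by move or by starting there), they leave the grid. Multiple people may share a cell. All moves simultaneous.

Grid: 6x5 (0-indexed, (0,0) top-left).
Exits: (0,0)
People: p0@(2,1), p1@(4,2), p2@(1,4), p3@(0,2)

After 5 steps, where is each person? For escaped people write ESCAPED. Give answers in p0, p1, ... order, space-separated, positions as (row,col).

Step 1: p0:(2,1)->(1,1) | p1:(4,2)->(3,2) | p2:(1,4)->(0,4) | p3:(0,2)->(0,1)
Step 2: p0:(1,1)->(0,1) | p1:(3,2)->(2,2) | p2:(0,4)->(0,3) | p3:(0,1)->(0,0)->EXIT
Step 3: p0:(0,1)->(0,0)->EXIT | p1:(2,2)->(1,2) | p2:(0,3)->(0,2) | p3:escaped
Step 4: p0:escaped | p1:(1,2)->(0,2) | p2:(0,2)->(0,1) | p3:escaped
Step 5: p0:escaped | p1:(0,2)->(0,1) | p2:(0,1)->(0,0)->EXIT | p3:escaped

ESCAPED (0,1) ESCAPED ESCAPED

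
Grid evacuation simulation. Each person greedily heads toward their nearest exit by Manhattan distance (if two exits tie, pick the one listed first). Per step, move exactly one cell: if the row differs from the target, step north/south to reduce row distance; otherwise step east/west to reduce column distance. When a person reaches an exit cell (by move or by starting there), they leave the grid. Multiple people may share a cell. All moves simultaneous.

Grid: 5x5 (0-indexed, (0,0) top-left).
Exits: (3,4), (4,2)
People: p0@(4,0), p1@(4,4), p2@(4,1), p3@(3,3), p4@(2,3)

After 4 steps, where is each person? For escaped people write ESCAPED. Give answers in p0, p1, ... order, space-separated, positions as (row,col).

Step 1: p0:(4,0)->(4,1) | p1:(4,4)->(3,4)->EXIT | p2:(4,1)->(4,2)->EXIT | p3:(3,3)->(3,4)->EXIT | p4:(2,3)->(3,3)
Step 2: p0:(4,1)->(4,2)->EXIT | p1:escaped | p2:escaped | p3:escaped | p4:(3,3)->(3,4)->EXIT

ESCAPED ESCAPED ESCAPED ESCAPED ESCAPED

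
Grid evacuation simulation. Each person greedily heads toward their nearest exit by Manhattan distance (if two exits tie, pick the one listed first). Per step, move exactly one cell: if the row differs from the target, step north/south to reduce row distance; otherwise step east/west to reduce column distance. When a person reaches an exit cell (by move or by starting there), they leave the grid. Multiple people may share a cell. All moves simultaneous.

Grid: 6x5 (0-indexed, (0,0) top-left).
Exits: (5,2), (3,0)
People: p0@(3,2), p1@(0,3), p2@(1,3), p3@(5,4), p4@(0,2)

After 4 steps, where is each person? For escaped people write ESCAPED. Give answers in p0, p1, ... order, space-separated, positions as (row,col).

Step 1: p0:(3,2)->(4,2) | p1:(0,3)->(1,3) | p2:(1,3)->(2,3) | p3:(5,4)->(5,3) | p4:(0,2)->(1,2)
Step 2: p0:(4,2)->(5,2)->EXIT | p1:(1,3)->(2,3) | p2:(2,3)->(3,3) | p3:(5,3)->(5,2)->EXIT | p4:(1,2)->(2,2)
Step 3: p0:escaped | p1:(2,3)->(3,3) | p2:(3,3)->(4,3) | p3:escaped | p4:(2,2)->(3,2)
Step 4: p0:escaped | p1:(3,3)->(4,3) | p2:(4,3)->(5,3) | p3:escaped | p4:(3,2)->(4,2)

ESCAPED (4,3) (5,3) ESCAPED (4,2)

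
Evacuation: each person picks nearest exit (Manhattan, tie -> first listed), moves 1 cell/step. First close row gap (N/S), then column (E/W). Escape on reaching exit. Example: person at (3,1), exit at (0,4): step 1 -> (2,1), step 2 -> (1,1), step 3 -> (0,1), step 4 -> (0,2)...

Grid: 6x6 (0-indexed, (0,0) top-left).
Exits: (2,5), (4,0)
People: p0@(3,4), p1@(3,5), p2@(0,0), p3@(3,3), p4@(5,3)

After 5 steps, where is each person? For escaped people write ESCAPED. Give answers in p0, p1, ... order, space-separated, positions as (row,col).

Step 1: p0:(3,4)->(2,4) | p1:(3,5)->(2,5)->EXIT | p2:(0,0)->(1,0) | p3:(3,3)->(2,3) | p4:(5,3)->(4,3)
Step 2: p0:(2,4)->(2,5)->EXIT | p1:escaped | p2:(1,0)->(2,0) | p3:(2,3)->(2,4) | p4:(4,3)->(4,2)
Step 3: p0:escaped | p1:escaped | p2:(2,0)->(3,0) | p3:(2,4)->(2,5)->EXIT | p4:(4,2)->(4,1)
Step 4: p0:escaped | p1:escaped | p2:(3,0)->(4,0)->EXIT | p3:escaped | p4:(4,1)->(4,0)->EXIT

ESCAPED ESCAPED ESCAPED ESCAPED ESCAPED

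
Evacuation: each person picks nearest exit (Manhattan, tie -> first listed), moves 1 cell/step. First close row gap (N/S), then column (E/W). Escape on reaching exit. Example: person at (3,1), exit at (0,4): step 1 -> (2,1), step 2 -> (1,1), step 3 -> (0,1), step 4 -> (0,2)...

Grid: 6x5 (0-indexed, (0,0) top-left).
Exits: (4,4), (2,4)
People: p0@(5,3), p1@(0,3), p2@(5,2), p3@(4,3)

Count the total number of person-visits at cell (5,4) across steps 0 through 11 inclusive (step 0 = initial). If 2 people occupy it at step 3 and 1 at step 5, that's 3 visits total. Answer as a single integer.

Answer: 0

Derivation:
Step 0: p0@(5,3) p1@(0,3) p2@(5,2) p3@(4,3) -> at (5,4): 0 [-], cum=0
Step 1: p0@(4,3) p1@(1,3) p2@(4,2) p3@ESC -> at (5,4): 0 [-], cum=0
Step 2: p0@ESC p1@(2,3) p2@(4,3) p3@ESC -> at (5,4): 0 [-], cum=0
Step 3: p0@ESC p1@ESC p2@ESC p3@ESC -> at (5,4): 0 [-], cum=0
Total visits = 0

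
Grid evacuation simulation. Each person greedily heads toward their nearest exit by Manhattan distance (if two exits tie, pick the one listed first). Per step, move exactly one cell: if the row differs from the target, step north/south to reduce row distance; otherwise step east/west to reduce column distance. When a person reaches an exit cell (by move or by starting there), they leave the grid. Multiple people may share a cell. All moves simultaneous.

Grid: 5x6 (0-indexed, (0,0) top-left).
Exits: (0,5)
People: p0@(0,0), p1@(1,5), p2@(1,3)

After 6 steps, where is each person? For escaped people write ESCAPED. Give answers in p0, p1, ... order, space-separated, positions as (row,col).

Step 1: p0:(0,0)->(0,1) | p1:(1,5)->(0,5)->EXIT | p2:(1,3)->(0,3)
Step 2: p0:(0,1)->(0,2) | p1:escaped | p2:(0,3)->(0,4)
Step 3: p0:(0,2)->(0,3) | p1:escaped | p2:(0,4)->(0,5)->EXIT
Step 4: p0:(0,3)->(0,4) | p1:escaped | p2:escaped
Step 5: p0:(0,4)->(0,5)->EXIT | p1:escaped | p2:escaped

ESCAPED ESCAPED ESCAPED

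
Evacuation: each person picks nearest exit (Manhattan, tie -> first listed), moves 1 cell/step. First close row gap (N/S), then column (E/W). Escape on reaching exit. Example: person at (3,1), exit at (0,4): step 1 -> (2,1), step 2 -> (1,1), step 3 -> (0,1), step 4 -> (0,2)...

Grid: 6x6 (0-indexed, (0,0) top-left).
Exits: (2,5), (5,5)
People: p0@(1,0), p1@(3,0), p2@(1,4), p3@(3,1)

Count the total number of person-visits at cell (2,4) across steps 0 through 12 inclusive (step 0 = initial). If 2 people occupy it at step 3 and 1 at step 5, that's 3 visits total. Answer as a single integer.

Answer: 4

Derivation:
Step 0: p0@(1,0) p1@(3,0) p2@(1,4) p3@(3,1) -> at (2,4): 0 [-], cum=0
Step 1: p0@(2,0) p1@(2,0) p2@(2,4) p3@(2,1) -> at (2,4): 1 [p2], cum=1
Step 2: p0@(2,1) p1@(2,1) p2@ESC p3@(2,2) -> at (2,4): 0 [-], cum=1
Step 3: p0@(2,2) p1@(2,2) p2@ESC p3@(2,3) -> at (2,4): 0 [-], cum=1
Step 4: p0@(2,3) p1@(2,3) p2@ESC p3@(2,4) -> at (2,4): 1 [p3], cum=2
Step 5: p0@(2,4) p1@(2,4) p2@ESC p3@ESC -> at (2,4): 2 [p0,p1], cum=4
Step 6: p0@ESC p1@ESC p2@ESC p3@ESC -> at (2,4): 0 [-], cum=4
Total visits = 4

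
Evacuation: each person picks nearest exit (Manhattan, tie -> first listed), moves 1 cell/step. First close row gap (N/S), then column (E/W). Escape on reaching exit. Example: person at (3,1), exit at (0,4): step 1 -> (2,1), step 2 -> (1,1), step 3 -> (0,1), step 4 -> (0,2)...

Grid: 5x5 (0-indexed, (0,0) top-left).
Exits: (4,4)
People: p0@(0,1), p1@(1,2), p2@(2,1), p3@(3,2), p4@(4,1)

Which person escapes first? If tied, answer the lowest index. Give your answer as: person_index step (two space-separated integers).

Step 1: p0:(0,1)->(1,1) | p1:(1,2)->(2,2) | p2:(2,1)->(3,1) | p3:(3,2)->(4,2) | p4:(4,1)->(4,2)
Step 2: p0:(1,1)->(2,1) | p1:(2,2)->(3,2) | p2:(3,1)->(4,1) | p3:(4,2)->(4,3) | p4:(4,2)->(4,3)
Step 3: p0:(2,1)->(3,1) | p1:(3,2)->(4,2) | p2:(4,1)->(4,2) | p3:(4,3)->(4,4)->EXIT | p4:(4,3)->(4,4)->EXIT
Step 4: p0:(3,1)->(4,1) | p1:(4,2)->(4,3) | p2:(4,2)->(4,3) | p3:escaped | p4:escaped
Step 5: p0:(4,1)->(4,2) | p1:(4,3)->(4,4)->EXIT | p2:(4,3)->(4,4)->EXIT | p3:escaped | p4:escaped
Step 6: p0:(4,2)->(4,3) | p1:escaped | p2:escaped | p3:escaped | p4:escaped
Step 7: p0:(4,3)->(4,4)->EXIT | p1:escaped | p2:escaped | p3:escaped | p4:escaped
Exit steps: [7, 5, 5, 3, 3]
First to escape: p3 at step 3

Answer: 3 3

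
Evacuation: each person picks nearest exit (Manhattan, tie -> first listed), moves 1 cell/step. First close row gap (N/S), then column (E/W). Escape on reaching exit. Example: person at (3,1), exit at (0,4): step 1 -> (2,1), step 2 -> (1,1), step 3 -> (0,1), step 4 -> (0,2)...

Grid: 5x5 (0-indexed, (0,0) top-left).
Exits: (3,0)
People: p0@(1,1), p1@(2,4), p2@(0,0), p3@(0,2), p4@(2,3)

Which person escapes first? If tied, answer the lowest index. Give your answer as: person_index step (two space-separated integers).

Step 1: p0:(1,1)->(2,1) | p1:(2,4)->(3,4) | p2:(0,0)->(1,0) | p3:(0,2)->(1,2) | p4:(2,3)->(3,3)
Step 2: p0:(2,1)->(3,1) | p1:(3,4)->(3,3) | p2:(1,0)->(2,0) | p3:(1,2)->(2,2) | p4:(3,3)->(3,2)
Step 3: p0:(3,1)->(3,0)->EXIT | p1:(3,3)->(3,2) | p2:(2,0)->(3,0)->EXIT | p3:(2,2)->(3,2) | p4:(3,2)->(3,1)
Step 4: p0:escaped | p1:(3,2)->(3,1) | p2:escaped | p3:(3,2)->(3,1) | p4:(3,1)->(3,0)->EXIT
Step 5: p0:escaped | p1:(3,1)->(3,0)->EXIT | p2:escaped | p3:(3,1)->(3,0)->EXIT | p4:escaped
Exit steps: [3, 5, 3, 5, 4]
First to escape: p0 at step 3

Answer: 0 3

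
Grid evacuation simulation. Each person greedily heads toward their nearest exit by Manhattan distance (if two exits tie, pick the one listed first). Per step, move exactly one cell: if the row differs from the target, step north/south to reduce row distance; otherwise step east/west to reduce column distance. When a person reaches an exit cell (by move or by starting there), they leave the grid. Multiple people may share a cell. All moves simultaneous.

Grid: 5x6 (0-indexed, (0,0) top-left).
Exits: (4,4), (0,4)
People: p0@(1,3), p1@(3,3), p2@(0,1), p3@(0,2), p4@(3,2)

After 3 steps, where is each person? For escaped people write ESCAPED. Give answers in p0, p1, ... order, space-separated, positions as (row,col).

Step 1: p0:(1,3)->(0,3) | p1:(3,3)->(4,3) | p2:(0,1)->(0,2) | p3:(0,2)->(0,3) | p4:(3,2)->(4,2)
Step 2: p0:(0,3)->(0,4)->EXIT | p1:(4,3)->(4,4)->EXIT | p2:(0,2)->(0,3) | p3:(0,3)->(0,4)->EXIT | p4:(4,2)->(4,3)
Step 3: p0:escaped | p1:escaped | p2:(0,3)->(0,4)->EXIT | p3:escaped | p4:(4,3)->(4,4)->EXIT

ESCAPED ESCAPED ESCAPED ESCAPED ESCAPED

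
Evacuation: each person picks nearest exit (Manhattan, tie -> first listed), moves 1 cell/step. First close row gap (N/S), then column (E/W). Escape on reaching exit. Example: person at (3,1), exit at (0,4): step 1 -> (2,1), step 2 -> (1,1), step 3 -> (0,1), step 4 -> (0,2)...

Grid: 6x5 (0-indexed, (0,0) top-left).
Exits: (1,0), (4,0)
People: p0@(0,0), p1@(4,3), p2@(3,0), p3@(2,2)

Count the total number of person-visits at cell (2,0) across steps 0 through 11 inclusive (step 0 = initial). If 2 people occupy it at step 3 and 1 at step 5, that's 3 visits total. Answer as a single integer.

Answer: 0

Derivation:
Step 0: p0@(0,0) p1@(4,3) p2@(3,0) p3@(2,2) -> at (2,0): 0 [-], cum=0
Step 1: p0@ESC p1@(4,2) p2@ESC p3@(1,2) -> at (2,0): 0 [-], cum=0
Step 2: p0@ESC p1@(4,1) p2@ESC p3@(1,1) -> at (2,0): 0 [-], cum=0
Step 3: p0@ESC p1@ESC p2@ESC p3@ESC -> at (2,0): 0 [-], cum=0
Total visits = 0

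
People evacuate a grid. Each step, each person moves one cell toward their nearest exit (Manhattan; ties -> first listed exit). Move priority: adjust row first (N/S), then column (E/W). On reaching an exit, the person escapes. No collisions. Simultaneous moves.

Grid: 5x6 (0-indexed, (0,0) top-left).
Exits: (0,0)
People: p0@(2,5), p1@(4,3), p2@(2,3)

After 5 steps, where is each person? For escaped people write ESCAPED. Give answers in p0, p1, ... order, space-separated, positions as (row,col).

Step 1: p0:(2,5)->(1,5) | p1:(4,3)->(3,3) | p2:(2,3)->(1,3)
Step 2: p0:(1,5)->(0,5) | p1:(3,3)->(2,3) | p2:(1,3)->(0,3)
Step 3: p0:(0,5)->(0,4) | p1:(2,3)->(1,3) | p2:(0,3)->(0,2)
Step 4: p0:(0,4)->(0,3) | p1:(1,3)->(0,3) | p2:(0,2)->(0,1)
Step 5: p0:(0,3)->(0,2) | p1:(0,3)->(0,2) | p2:(0,1)->(0,0)->EXIT

(0,2) (0,2) ESCAPED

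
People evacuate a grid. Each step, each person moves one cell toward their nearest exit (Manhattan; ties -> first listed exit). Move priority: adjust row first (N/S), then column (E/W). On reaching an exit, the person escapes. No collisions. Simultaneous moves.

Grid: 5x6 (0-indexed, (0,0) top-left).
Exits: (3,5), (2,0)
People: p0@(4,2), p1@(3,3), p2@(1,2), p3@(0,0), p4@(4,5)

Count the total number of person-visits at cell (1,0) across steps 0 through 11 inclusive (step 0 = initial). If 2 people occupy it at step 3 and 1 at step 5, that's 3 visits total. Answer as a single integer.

Answer: 1

Derivation:
Step 0: p0@(4,2) p1@(3,3) p2@(1,2) p3@(0,0) p4@(4,5) -> at (1,0): 0 [-], cum=0
Step 1: p0@(3,2) p1@(3,4) p2@(2,2) p3@(1,0) p4@ESC -> at (1,0): 1 [p3], cum=1
Step 2: p0@(3,3) p1@ESC p2@(2,1) p3@ESC p4@ESC -> at (1,0): 0 [-], cum=1
Step 3: p0@(3,4) p1@ESC p2@ESC p3@ESC p4@ESC -> at (1,0): 0 [-], cum=1
Step 4: p0@ESC p1@ESC p2@ESC p3@ESC p4@ESC -> at (1,0): 0 [-], cum=1
Total visits = 1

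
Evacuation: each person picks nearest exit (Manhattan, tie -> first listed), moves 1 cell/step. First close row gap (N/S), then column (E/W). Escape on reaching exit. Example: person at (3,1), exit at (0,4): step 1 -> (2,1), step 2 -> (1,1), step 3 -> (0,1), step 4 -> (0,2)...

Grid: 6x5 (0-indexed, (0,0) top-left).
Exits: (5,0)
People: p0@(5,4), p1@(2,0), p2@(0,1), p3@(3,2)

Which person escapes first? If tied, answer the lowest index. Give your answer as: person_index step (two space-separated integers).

Answer: 1 3

Derivation:
Step 1: p0:(5,4)->(5,3) | p1:(2,0)->(3,0) | p2:(0,1)->(1,1) | p3:(3,2)->(4,2)
Step 2: p0:(5,3)->(5,2) | p1:(3,0)->(4,0) | p2:(1,1)->(2,1) | p3:(4,2)->(5,2)
Step 3: p0:(5,2)->(5,1) | p1:(4,0)->(5,0)->EXIT | p2:(2,1)->(3,1) | p3:(5,2)->(5,1)
Step 4: p0:(5,1)->(5,0)->EXIT | p1:escaped | p2:(3,1)->(4,1) | p3:(5,1)->(5,0)->EXIT
Step 5: p0:escaped | p1:escaped | p2:(4,1)->(5,1) | p3:escaped
Step 6: p0:escaped | p1:escaped | p2:(5,1)->(5,0)->EXIT | p3:escaped
Exit steps: [4, 3, 6, 4]
First to escape: p1 at step 3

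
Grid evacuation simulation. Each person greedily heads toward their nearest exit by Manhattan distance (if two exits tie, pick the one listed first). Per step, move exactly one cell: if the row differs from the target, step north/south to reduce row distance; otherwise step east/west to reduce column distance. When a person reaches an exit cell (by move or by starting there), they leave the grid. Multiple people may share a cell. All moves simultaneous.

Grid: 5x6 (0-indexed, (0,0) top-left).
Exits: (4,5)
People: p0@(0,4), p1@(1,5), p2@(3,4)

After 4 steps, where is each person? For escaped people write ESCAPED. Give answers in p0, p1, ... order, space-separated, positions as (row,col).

Step 1: p0:(0,4)->(1,4) | p1:(1,5)->(2,5) | p2:(3,4)->(4,4)
Step 2: p0:(1,4)->(2,4) | p1:(2,5)->(3,5) | p2:(4,4)->(4,5)->EXIT
Step 3: p0:(2,4)->(3,4) | p1:(3,5)->(4,5)->EXIT | p2:escaped
Step 4: p0:(3,4)->(4,4) | p1:escaped | p2:escaped

(4,4) ESCAPED ESCAPED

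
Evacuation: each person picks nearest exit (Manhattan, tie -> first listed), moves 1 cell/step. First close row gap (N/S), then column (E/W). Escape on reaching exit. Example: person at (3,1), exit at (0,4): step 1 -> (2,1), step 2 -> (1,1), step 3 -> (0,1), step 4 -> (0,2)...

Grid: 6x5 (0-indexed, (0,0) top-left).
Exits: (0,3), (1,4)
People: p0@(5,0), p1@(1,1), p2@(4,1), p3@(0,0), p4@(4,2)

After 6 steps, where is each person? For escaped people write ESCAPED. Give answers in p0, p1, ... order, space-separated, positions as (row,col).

Step 1: p0:(5,0)->(4,0) | p1:(1,1)->(0,1) | p2:(4,1)->(3,1) | p3:(0,0)->(0,1) | p4:(4,2)->(3,2)
Step 2: p0:(4,0)->(3,0) | p1:(0,1)->(0,2) | p2:(3,1)->(2,1) | p3:(0,1)->(0,2) | p4:(3,2)->(2,2)
Step 3: p0:(3,0)->(2,0) | p1:(0,2)->(0,3)->EXIT | p2:(2,1)->(1,1) | p3:(0,2)->(0,3)->EXIT | p4:(2,2)->(1,2)
Step 4: p0:(2,0)->(1,0) | p1:escaped | p2:(1,1)->(0,1) | p3:escaped | p4:(1,2)->(0,2)
Step 5: p0:(1,0)->(0,0) | p1:escaped | p2:(0,1)->(0,2) | p3:escaped | p4:(0,2)->(0,3)->EXIT
Step 6: p0:(0,0)->(0,1) | p1:escaped | p2:(0,2)->(0,3)->EXIT | p3:escaped | p4:escaped

(0,1) ESCAPED ESCAPED ESCAPED ESCAPED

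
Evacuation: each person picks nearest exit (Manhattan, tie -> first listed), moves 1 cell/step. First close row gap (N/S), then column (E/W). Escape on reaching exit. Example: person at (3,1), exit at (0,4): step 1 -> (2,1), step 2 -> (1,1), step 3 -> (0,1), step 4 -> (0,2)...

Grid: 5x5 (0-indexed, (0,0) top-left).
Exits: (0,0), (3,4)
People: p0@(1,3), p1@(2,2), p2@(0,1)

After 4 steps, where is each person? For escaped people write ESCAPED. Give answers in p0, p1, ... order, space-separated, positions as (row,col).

Step 1: p0:(1,3)->(2,3) | p1:(2,2)->(3,2) | p2:(0,1)->(0,0)->EXIT
Step 2: p0:(2,3)->(3,3) | p1:(3,2)->(3,3) | p2:escaped
Step 3: p0:(3,3)->(3,4)->EXIT | p1:(3,3)->(3,4)->EXIT | p2:escaped

ESCAPED ESCAPED ESCAPED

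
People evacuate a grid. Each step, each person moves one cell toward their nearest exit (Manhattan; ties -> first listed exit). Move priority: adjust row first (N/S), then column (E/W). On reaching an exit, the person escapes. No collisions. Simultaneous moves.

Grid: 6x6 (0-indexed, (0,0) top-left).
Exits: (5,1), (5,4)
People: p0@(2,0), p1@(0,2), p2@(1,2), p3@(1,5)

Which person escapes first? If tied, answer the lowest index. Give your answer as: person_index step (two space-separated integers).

Answer: 0 4

Derivation:
Step 1: p0:(2,0)->(3,0) | p1:(0,2)->(1,2) | p2:(1,2)->(2,2) | p3:(1,5)->(2,5)
Step 2: p0:(3,0)->(4,0) | p1:(1,2)->(2,2) | p2:(2,2)->(3,2) | p3:(2,5)->(3,5)
Step 3: p0:(4,0)->(5,0) | p1:(2,2)->(3,2) | p2:(3,2)->(4,2) | p3:(3,5)->(4,5)
Step 4: p0:(5,0)->(5,1)->EXIT | p1:(3,2)->(4,2) | p2:(4,2)->(5,2) | p3:(4,5)->(5,5)
Step 5: p0:escaped | p1:(4,2)->(5,2) | p2:(5,2)->(5,1)->EXIT | p3:(5,5)->(5,4)->EXIT
Step 6: p0:escaped | p1:(5,2)->(5,1)->EXIT | p2:escaped | p3:escaped
Exit steps: [4, 6, 5, 5]
First to escape: p0 at step 4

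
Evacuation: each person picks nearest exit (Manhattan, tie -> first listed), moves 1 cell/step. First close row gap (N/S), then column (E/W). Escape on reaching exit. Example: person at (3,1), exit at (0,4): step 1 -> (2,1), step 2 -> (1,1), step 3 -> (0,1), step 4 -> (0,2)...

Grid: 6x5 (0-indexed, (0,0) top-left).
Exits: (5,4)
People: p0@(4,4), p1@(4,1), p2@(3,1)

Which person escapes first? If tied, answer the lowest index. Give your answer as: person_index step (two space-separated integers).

Answer: 0 1

Derivation:
Step 1: p0:(4,4)->(5,4)->EXIT | p1:(4,1)->(5,1) | p2:(3,1)->(4,1)
Step 2: p0:escaped | p1:(5,1)->(5,2) | p2:(4,1)->(5,1)
Step 3: p0:escaped | p1:(5,2)->(5,3) | p2:(5,1)->(5,2)
Step 4: p0:escaped | p1:(5,3)->(5,4)->EXIT | p2:(5,2)->(5,3)
Step 5: p0:escaped | p1:escaped | p2:(5,3)->(5,4)->EXIT
Exit steps: [1, 4, 5]
First to escape: p0 at step 1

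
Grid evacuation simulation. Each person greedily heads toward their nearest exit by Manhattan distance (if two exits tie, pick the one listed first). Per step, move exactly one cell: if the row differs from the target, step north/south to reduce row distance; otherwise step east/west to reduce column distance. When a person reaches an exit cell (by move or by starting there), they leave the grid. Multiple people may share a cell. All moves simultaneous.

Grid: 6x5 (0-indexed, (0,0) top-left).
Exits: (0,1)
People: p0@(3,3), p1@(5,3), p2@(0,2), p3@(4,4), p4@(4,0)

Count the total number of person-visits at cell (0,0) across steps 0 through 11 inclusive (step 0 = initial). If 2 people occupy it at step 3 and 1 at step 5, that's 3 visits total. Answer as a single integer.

Answer: 1

Derivation:
Step 0: p0@(3,3) p1@(5,3) p2@(0,2) p3@(4,4) p4@(4,0) -> at (0,0): 0 [-], cum=0
Step 1: p0@(2,3) p1@(4,3) p2@ESC p3@(3,4) p4@(3,0) -> at (0,0): 0 [-], cum=0
Step 2: p0@(1,3) p1@(3,3) p2@ESC p3@(2,4) p4@(2,0) -> at (0,0): 0 [-], cum=0
Step 3: p0@(0,3) p1@(2,3) p2@ESC p3@(1,4) p4@(1,0) -> at (0,0): 0 [-], cum=0
Step 4: p0@(0,2) p1@(1,3) p2@ESC p3@(0,4) p4@(0,0) -> at (0,0): 1 [p4], cum=1
Step 5: p0@ESC p1@(0,3) p2@ESC p3@(0,3) p4@ESC -> at (0,0): 0 [-], cum=1
Step 6: p0@ESC p1@(0,2) p2@ESC p3@(0,2) p4@ESC -> at (0,0): 0 [-], cum=1
Step 7: p0@ESC p1@ESC p2@ESC p3@ESC p4@ESC -> at (0,0): 0 [-], cum=1
Total visits = 1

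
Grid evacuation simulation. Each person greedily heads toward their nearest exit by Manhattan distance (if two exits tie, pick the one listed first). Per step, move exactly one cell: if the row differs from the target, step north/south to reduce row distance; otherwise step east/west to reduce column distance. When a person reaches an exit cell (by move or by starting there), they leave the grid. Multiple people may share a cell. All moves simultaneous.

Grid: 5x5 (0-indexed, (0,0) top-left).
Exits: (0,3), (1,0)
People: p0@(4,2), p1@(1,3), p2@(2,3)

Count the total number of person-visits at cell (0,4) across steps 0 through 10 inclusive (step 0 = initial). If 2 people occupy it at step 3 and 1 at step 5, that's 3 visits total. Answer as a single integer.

Step 0: p0@(4,2) p1@(1,3) p2@(2,3) -> at (0,4): 0 [-], cum=0
Step 1: p0@(3,2) p1@ESC p2@(1,3) -> at (0,4): 0 [-], cum=0
Step 2: p0@(2,2) p1@ESC p2@ESC -> at (0,4): 0 [-], cum=0
Step 3: p0@(1,2) p1@ESC p2@ESC -> at (0,4): 0 [-], cum=0
Step 4: p0@(0,2) p1@ESC p2@ESC -> at (0,4): 0 [-], cum=0
Step 5: p0@ESC p1@ESC p2@ESC -> at (0,4): 0 [-], cum=0
Total visits = 0

Answer: 0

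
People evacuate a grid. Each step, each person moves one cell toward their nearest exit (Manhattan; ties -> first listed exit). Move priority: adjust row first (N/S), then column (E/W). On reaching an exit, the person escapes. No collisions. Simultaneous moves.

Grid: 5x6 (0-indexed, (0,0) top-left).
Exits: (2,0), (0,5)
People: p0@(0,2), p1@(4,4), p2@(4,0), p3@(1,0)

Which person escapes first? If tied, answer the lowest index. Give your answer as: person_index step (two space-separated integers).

Answer: 3 1

Derivation:
Step 1: p0:(0,2)->(0,3) | p1:(4,4)->(3,4) | p2:(4,0)->(3,0) | p3:(1,0)->(2,0)->EXIT
Step 2: p0:(0,3)->(0,4) | p1:(3,4)->(2,4) | p2:(3,0)->(2,0)->EXIT | p3:escaped
Step 3: p0:(0,4)->(0,5)->EXIT | p1:(2,4)->(1,4) | p2:escaped | p3:escaped
Step 4: p0:escaped | p1:(1,4)->(0,4) | p2:escaped | p3:escaped
Step 5: p0:escaped | p1:(0,4)->(0,5)->EXIT | p2:escaped | p3:escaped
Exit steps: [3, 5, 2, 1]
First to escape: p3 at step 1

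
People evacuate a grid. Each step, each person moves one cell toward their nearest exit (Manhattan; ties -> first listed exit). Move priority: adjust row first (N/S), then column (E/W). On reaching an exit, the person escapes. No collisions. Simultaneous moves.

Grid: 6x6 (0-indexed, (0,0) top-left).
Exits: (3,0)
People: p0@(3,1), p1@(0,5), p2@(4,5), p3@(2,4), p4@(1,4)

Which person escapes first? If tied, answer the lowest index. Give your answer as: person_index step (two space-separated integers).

Answer: 0 1

Derivation:
Step 1: p0:(3,1)->(3,0)->EXIT | p1:(0,5)->(1,5) | p2:(4,5)->(3,5) | p3:(2,4)->(3,4) | p4:(1,4)->(2,4)
Step 2: p0:escaped | p1:(1,5)->(2,5) | p2:(3,5)->(3,4) | p3:(3,4)->(3,3) | p4:(2,4)->(3,4)
Step 3: p0:escaped | p1:(2,5)->(3,5) | p2:(3,4)->(3,3) | p3:(3,3)->(3,2) | p4:(3,4)->(3,3)
Step 4: p0:escaped | p1:(3,5)->(3,4) | p2:(3,3)->(3,2) | p3:(3,2)->(3,1) | p4:(3,3)->(3,2)
Step 5: p0:escaped | p1:(3,4)->(3,3) | p2:(3,2)->(3,1) | p3:(3,1)->(3,0)->EXIT | p4:(3,2)->(3,1)
Step 6: p0:escaped | p1:(3,3)->(3,2) | p2:(3,1)->(3,0)->EXIT | p3:escaped | p4:(3,1)->(3,0)->EXIT
Step 7: p0:escaped | p1:(3,2)->(3,1) | p2:escaped | p3:escaped | p4:escaped
Step 8: p0:escaped | p1:(3,1)->(3,0)->EXIT | p2:escaped | p3:escaped | p4:escaped
Exit steps: [1, 8, 6, 5, 6]
First to escape: p0 at step 1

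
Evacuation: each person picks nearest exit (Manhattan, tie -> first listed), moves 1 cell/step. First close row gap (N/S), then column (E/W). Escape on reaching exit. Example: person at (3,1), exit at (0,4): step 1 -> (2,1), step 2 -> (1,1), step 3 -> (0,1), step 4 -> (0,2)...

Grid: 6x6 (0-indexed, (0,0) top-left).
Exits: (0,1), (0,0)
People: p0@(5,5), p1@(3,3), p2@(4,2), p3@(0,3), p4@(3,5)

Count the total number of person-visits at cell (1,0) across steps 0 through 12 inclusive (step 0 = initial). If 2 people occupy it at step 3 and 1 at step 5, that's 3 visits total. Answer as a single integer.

Answer: 0

Derivation:
Step 0: p0@(5,5) p1@(3,3) p2@(4,2) p3@(0,3) p4@(3,5) -> at (1,0): 0 [-], cum=0
Step 1: p0@(4,5) p1@(2,3) p2@(3,2) p3@(0,2) p4@(2,5) -> at (1,0): 0 [-], cum=0
Step 2: p0@(3,5) p1@(1,3) p2@(2,2) p3@ESC p4@(1,5) -> at (1,0): 0 [-], cum=0
Step 3: p0@(2,5) p1@(0,3) p2@(1,2) p3@ESC p4@(0,5) -> at (1,0): 0 [-], cum=0
Step 4: p0@(1,5) p1@(0,2) p2@(0,2) p3@ESC p4@(0,4) -> at (1,0): 0 [-], cum=0
Step 5: p0@(0,5) p1@ESC p2@ESC p3@ESC p4@(0,3) -> at (1,0): 0 [-], cum=0
Step 6: p0@(0,4) p1@ESC p2@ESC p3@ESC p4@(0,2) -> at (1,0): 0 [-], cum=0
Step 7: p0@(0,3) p1@ESC p2@ESC p3@ESC p4@ESC -> at (1,0): 0 [-], cum=0
Step 8: p0@(0,2) p1@ESC p2@ESC p3@ESC p4@ESC -> at (1,0): 0 [-], cum=0
Step 9: p0@ESC p1@ESC p2@ESC p3@ESC p4@ESC -> at (1,0): 0 [-], cum=0
Total visits = 0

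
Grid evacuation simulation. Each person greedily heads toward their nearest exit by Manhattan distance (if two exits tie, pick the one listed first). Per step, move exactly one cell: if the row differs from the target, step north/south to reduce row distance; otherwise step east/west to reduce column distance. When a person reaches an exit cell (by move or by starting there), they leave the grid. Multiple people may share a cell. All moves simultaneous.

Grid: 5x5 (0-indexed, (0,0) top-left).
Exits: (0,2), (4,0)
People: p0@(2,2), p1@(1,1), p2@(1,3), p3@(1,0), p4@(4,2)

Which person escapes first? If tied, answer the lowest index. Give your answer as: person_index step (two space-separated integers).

Step 1: p0:(2,2)->(1,2) | p1:(1,1)->(0,1) | p2:(1,3)->(0,3) | p3:(1,0)->(0,0) | p4:(4,2)->(4,1)
Step 2: p0:(1,2)->(0,2)->EXIT | p1:(0,1)->(0,2)->EXIT | p2:(0,3)->(0,2)->EXIT | p3:(0,0)->(0,1) | p4:(4,1)->(4,0)->EXIT
Step 3: p0:escaped | p1:escaped | p2:escaped | p3:(0,1)->(0,2)->EXIT | p4:escaped
Exit steps: [2, 2, 2, 3, 2]
First to escape: p0 at step 2

Answer: 0 2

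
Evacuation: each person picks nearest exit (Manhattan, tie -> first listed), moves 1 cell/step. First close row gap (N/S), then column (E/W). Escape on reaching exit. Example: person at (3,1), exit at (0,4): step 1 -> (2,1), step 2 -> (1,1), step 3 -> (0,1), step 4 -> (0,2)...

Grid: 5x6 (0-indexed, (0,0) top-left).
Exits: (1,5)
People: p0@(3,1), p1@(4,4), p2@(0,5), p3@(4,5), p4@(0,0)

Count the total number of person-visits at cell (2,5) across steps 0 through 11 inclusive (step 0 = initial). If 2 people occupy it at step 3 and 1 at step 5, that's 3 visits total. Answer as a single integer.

Step 0: p0@(3,1) p1@(4,4) p2@(0,5) p3@(4,5) p4@(0,0) -> at (2,5): 0 [-], cum=0
Step 1: p0@(2,1) p1@(3,4) p2@ESC p3@(3,5) p4@(1,0) -> at (2,5): 0 [-], cum=0
Step 2: p0@(1,1) p1@(2,4) p2@ESC p3@(2,5) p4@(1,1) -> at (2,5): 1 [p3], cum=1
Step 3: p0@(1,2) p1@(1,4) p2@ESC p3@ESC p4@(1,2) -> at (2,5): 0 [-], cum=1
Step 4: p0@(1,3) p1@ESC p2@ESC p3@ESC p4@(1,3) -> at (2,5): 0 [-], cum=1
Step 5: p0@(1,4) p1@ESC p2@ESC p3@ESC p4@(1,4) -> at (2,5): 0 [-], cum=1
Step 6: p0@ESC p1@ESC p2@ESC p3@ESC p4@ESC -> at (2,5): 0 [-], cum=1
Total visits = 1

Answer: 1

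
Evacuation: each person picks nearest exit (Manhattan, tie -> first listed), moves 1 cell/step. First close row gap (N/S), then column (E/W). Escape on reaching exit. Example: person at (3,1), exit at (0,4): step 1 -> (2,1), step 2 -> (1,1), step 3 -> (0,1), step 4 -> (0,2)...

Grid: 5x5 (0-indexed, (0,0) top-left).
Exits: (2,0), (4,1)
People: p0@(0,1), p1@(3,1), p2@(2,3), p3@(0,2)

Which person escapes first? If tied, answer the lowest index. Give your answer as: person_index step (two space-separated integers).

Step 1: p0:(0,1)->(1,1) | p1:(3,1)->(4,1)->EXIT | p2:(2,3)->(2,2) | p3:(0,2)->(1,2)
Step 2: p0:(1,1)->(2,1) | p1:escaped | p2:(2,2)->(2,1) | p3:(1,2)->(2,2)
Step 3: p0:(2,1)->(2,0)->EXIT | p1:escaped | p2:(2,1)->(2,0)->EXIT | p3:(2,2)->(2,1)
Step 4: p0:escaped | p1:escaped | p2:escaped | p3:(2,1)->(2,0)->EXIT
Exit steps: [3, 1, 3, 4]
First to escape: p1 at step 1

Answer: 1 1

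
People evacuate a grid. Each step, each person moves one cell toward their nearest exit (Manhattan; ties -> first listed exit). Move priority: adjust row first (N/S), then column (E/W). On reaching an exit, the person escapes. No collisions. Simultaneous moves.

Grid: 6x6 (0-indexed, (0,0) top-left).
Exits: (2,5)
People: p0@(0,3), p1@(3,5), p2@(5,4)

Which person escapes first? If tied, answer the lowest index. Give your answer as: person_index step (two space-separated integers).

Answer: 1 1

Derivation:
Step 1: p0:(0,3)->(1,3) | p1:(3,5)->(2,5)->EXIT | p2:(5,4)->(4,4)
Step 2: p0:(1,3)->(2,3) | p1:escaped | p2:(4,4)->(3,4)
Step 3: p0:(2,3)->(2,4) | p1:escaped | p2:(3,4)->(2,4)
Step 4: p0:(2,4)->(2,5)->EXIT | p1:escaped | p2:(2,4)->(2,5)->EXIT
Exit steps: [4, 1, 4]
First to escape: p1 at step 1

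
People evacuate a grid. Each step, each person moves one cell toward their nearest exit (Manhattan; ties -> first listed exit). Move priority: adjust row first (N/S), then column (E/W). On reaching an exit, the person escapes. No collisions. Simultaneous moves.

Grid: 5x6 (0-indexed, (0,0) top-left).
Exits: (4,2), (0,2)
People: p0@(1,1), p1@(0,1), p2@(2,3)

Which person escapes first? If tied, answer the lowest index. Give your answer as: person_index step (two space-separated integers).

Step 1: p0:(1,1)->(0,1) | p1:(0,1)->(0,2)->EXIT | p2:(2,3)->(3,3)
Step 2: p0:(0,1)->(0,2)->EXIT | p1:escaped | p2:(3,3)->(4,3)
Step 3: p0:escaped | p1:escaped | p2:(4,3)->(4,2)->EXIT
Exit steps: [2, 1, 3]
First to escape: p1 at step 1

Answer: 1 1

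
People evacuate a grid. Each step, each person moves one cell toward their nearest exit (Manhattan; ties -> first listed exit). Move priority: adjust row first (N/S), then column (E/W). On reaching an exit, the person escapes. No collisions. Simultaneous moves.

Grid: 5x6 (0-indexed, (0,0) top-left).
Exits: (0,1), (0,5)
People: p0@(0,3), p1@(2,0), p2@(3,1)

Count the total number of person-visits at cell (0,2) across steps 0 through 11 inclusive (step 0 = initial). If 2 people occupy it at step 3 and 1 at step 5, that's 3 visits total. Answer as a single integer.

Answer: 1

Derivation:
Step 0: p0@(0,3) p1@(2,0) p2@(3,1) -> at (0,2): 0 [-], cum=0
Step 1: p0@(0,2) p1@(1,0) p2@(2,1) -> at (0,2): 1 [p0], cum=1
Step 2: p0@ESC p1@(0,0) p2@(1,1) -> at (0,2): 0 [-], cum=1
Step 3: p0@ESC p1@ESC p2@ESC -> at (0,2): 0 [-], cum=1
Total visits = 1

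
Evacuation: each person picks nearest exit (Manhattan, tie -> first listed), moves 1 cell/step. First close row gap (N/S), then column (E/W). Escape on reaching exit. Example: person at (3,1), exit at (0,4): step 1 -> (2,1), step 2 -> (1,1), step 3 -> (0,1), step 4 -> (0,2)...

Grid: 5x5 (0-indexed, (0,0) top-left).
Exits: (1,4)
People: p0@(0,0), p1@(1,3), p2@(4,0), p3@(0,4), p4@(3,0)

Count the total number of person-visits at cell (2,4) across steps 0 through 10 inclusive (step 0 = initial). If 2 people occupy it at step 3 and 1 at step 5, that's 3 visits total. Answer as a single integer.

Step 0: p0@(0,0) p1@(1,3) p2@(4,0) p3@(0,4) p4@(3,0) -> at (2,4): 0 [-], cum=0
Step 1: p0@(1,0) p1@ESC p2@(3,0) p3@ESC p4@(2,0) -> at (2,4): 0 [-], cum=0
Step 2: p0@(1,1) p1@ESC p2@(2,0) p3@ESC p4@(1,0) -> at (2,4): 0 [-], cum=0
Step 3: p0@(1,2) p1@ESC p2@(1,0) p3@ESC p4@(1,1) -> at (2,4): 0 [-], cum=0
Step 4: p0@(1,3) p1@ESC p2@(1,1) p3@ESC p4@(1,2) -> at (2,4): 0 [-], cum=0
Step 5: p0@ESC p1@ESC p2@(1,2) p3@ESC p4@(1,3) -> at (2,4): 0 [-], cum=0
Step 6: p0@ESC p1@ESC p2@(1,3) p3@ESC p4@ESC -> at (2,4): 0 [-], cum=0
Step 7: p0@ESC p1@ESC p2@ESC p3@ESC p4@ESC -> at (2,4): 0 [-], cum=0
Total visits = 0

Answer: 0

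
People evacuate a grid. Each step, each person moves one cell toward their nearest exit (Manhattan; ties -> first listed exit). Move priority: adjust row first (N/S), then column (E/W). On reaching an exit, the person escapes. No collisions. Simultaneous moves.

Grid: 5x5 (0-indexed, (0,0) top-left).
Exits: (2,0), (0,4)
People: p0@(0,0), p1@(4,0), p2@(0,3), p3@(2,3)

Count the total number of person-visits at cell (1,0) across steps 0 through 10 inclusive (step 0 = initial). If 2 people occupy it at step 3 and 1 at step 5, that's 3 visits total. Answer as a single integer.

Answer: 1

Derivation:
Step 0: p0@(0,0) p1@(4,0) p2@(0,3) p3@(2,3) -> at (1,0): 0 [-], cum=0
Step 1: p0@(1,0) p1@(3,0) p2@ESC p3@(2,2) -> at (1,0): 1 [p0], cum=1
Step 2: p0@ESC p1@ESC p2@ESC p3@(2,1) -> at (1,0): 0 [-], cum=1
Step 3: p0@ESC p1@ESC p2@ESC p3@ESC -> at (1,0): 0 [-], cum=1
Total visits = 1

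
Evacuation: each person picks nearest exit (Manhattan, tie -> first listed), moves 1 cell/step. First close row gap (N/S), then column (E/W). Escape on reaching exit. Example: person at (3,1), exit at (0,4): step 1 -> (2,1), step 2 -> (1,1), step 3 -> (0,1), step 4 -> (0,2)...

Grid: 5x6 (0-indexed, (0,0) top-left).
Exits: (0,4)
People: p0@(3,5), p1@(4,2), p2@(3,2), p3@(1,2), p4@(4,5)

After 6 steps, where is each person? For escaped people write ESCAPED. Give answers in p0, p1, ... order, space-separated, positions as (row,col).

Step 1: p0:(3,5)->(2,5) | p1:(4,2)->(3,2) | p2:(3,2)->(2,2) | p3:(1,2)->(0,2) | p4:(4,5)->(3,5)
Step 2: p0:(2,5)->(1,5) | p1:(3,2)->(2,2) | p2:(2,2)->(1,2) | p3:(0,2)->(0,3) | p4:(3,5)->(2,5)
Step 3: p0:(1,5)->(0,5) | p1:(2,2)->(1,2) | p2:(1,2)->(0,2) | p3:(0,3)->(0,4)->EXIT | p4:(2,5)->(1,5)
Step 4: p0:(0,5)->(0,4)->EXIT | p1:(1,2)->(0,2) | p2:(0,2)->(0,3) | p3:escaped | p4:(1,5)->(0,5)
Step 5: p0:escaped | p1:(0,2)->(0,3) | p2:(0,3)->(0,4)->EXIT | p3:escaped | p4:(0,5)->(0,4)->EXIT
Step 6: p0:escaped | p1:(0,3)->(0,4)->EXIT | p2:escaped | p3:escaped | p4:escaped

ESCAPED ESCAPED ESCAPED ESCAPED ESCAPED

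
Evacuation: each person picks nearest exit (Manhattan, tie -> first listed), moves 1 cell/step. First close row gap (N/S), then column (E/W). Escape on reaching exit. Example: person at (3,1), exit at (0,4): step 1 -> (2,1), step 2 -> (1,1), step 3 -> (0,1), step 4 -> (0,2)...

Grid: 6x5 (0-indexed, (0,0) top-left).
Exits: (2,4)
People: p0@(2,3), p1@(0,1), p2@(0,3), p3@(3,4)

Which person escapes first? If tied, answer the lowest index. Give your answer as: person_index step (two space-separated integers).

Step 1: p0:(2,3)->(2,4)->EXIT | p1:(0,1)->(1,1) | p2:(0,3)->(1,3) | p3:(3,4)->(2,4)->EXIT
Step 2: p0:escaped | p1:(1,1)->(2,1) | p2:(1,3)->(2,3) | p3:escaped
Step 3: p0:escaped | p1:(2,1)->(2,2) | p2:(2,3)->(2,4)->EXIT | p3:escaped
Step 4: p0:escaped | p1:(2,2)->(2,3) | p2:escaped | p3:escaped
Step 5: p0:escaped | p1:(2,3)->(2,4)->EXIT | p2:escaped | p3:escaped
Exit steps: [1, 5, 3, 1]
First to escape: p0 at step 1

Answer: 0 1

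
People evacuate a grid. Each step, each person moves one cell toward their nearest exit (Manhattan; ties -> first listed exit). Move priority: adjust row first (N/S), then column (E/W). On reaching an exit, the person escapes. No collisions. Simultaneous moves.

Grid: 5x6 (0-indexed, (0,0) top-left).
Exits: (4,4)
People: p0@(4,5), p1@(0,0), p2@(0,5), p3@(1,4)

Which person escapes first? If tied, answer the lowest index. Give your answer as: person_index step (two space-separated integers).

Answer: 0 1

Derivation:
Step 1: p0:(4,5)->(4,4)->EXIT | p1:(0,0)->(1,0) | p2:(0,5)->(1,5) | p3:(1,4)->(2,4)
Step 2: p0:escaped | p1:(1,0)->(2,0) | p2:(1,5)->(2,5) | p3:(2,4)->(3,4)
Step 3: p0:escaped | p1:(2,0)->(3,0) | p2:(2,5)->(3,5) | p3:(3,4)->(4,4)->EXIT
Step 4: p0:escaped | p1:(3,0)->(4,0) | p2:(3,5)->(4,5) | p3:escaped
Step 5: p0:escaped | p1:(4,0)->(4,1) | p2:(4,5)->(4,4)->EXIT | p3:escaped
Step 6: p0:escaped | p1:(4,1)->(4,2) | p2:escaped | p3:escaped
Step 7: p0:escaped | p1:(4,2)->(4,3) | p2:escaped | p3:escaped
Step 8: p0:escaped | p1:(4,3)->(4,4)->EXIT | p2:escaped | p3:escaped
Exit steps: [1, 8, 5, 3]
First to escape: p0 at step 1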